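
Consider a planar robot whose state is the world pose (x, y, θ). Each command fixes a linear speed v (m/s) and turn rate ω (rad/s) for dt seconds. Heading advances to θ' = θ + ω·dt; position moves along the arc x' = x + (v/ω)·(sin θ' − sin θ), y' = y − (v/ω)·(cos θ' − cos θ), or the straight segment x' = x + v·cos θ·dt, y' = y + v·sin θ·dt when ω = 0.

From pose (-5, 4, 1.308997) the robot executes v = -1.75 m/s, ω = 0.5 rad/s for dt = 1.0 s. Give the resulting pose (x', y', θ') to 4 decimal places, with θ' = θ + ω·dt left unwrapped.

θ' = 1.3090 + 0.5·1.0 = 1.8090
R = v/ω = -1.75/0.5 = -3.5000
x' = -5 + -3.5000·(sin 1.8090 − sin 1.3090) = -5.0204
y' = 4 − -3.5000·(cos 1.8090 − cos 1.3090) = 2.2683

(-5.0204, 2.2683, 1.8090)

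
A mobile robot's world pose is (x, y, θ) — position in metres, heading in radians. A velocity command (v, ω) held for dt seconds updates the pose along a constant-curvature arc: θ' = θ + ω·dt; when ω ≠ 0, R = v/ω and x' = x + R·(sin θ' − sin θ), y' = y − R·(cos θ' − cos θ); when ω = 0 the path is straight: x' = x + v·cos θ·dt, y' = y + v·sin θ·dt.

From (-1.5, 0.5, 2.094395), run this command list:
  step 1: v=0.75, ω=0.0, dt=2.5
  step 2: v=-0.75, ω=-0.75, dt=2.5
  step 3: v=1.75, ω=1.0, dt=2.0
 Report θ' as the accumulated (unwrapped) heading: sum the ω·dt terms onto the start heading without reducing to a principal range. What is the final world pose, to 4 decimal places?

step 1: θ'=2.0944 (straight) → pose (-2.4375, 2.1238, 2.0944)
step 2: θ'=0.2194 (R=1.0000) → pose (-3.0859, 0.6478, 0.2194)
step 3: θ'=2.2194 (R=1.7500) → pose (-2.0721, 3.4129, 2.2194)

(-2.0721, 3.4129, 2.2194)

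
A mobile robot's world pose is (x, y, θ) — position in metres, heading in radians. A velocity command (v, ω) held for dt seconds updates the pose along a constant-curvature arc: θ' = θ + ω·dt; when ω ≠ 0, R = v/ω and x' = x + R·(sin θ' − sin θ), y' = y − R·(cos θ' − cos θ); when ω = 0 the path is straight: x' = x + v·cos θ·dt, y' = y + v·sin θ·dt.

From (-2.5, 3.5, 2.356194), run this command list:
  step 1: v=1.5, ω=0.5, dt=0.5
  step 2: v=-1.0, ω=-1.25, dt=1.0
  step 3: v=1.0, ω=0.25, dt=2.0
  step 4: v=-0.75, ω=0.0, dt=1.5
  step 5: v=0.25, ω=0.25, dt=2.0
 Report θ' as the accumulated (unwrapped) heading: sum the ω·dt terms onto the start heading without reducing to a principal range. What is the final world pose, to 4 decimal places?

step 1: θ'=2.6062 (R=3.0000) → pose (-3.0908, 3.9589, 2.6062)
step 2: θ'=1.3562 (R=0.8000) → pose (-2.7173, 3.1005, 1.3562)
step 3: θ'=1.8562 (R=4.0000) → pose (-2.7873, 5.0784, 1.8562)
step 4: θ'=1.8562 (straight) → pose (-2.4706, 3.9990, 1.8562)
step 5: θ'=2.3562 (R=1.0000) → pose (-2.7230, 4.4245, 2.3562)

(-2.7230, 4.4245, 2.3562)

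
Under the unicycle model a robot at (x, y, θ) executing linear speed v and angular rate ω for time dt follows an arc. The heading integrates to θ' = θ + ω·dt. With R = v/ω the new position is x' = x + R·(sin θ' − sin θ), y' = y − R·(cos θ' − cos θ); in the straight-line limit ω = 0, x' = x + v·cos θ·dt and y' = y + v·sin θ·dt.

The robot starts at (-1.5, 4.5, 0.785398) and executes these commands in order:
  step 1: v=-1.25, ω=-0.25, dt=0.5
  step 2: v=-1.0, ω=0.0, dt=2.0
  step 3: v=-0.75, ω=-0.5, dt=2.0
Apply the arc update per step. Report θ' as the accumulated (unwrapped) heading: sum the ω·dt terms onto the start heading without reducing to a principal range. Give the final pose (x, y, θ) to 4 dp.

step 1: θ'=0.6604 (R=5.0000) → pose (-1.9684, 4.0868, 0.6604)
step 2: θ'=0.6604 (straight) → pose (-3.5479, 2.8599, 0.6604)
step 3: θ'=-0.3396 (R=1.5000) → pose (-4.9677, 2.6302, -0.3396)

(-4.9677, 2.6302, -0.3396)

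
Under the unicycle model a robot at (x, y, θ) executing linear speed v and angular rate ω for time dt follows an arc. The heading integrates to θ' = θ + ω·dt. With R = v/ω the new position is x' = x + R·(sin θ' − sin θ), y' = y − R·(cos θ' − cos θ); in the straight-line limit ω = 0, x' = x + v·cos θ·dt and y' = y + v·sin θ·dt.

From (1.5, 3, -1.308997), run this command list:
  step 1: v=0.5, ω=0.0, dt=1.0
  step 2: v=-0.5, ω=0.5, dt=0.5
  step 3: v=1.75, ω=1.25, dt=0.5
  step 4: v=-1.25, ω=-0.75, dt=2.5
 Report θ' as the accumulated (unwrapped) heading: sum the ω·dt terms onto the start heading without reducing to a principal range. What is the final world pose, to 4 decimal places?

(1.6353, 4.7972, -2.3090)

step 1: θ'=-1.3090 (straight) → pose (1.6294, 2.5170, -1.3090)
step 2: θ'=-1.0590 (R=-1.0000) → pose (1.5353, 2.7480, -1.0590)
step 3: θ'=-0.4340 (R=1.4000) → pose (2.1673, 2.1634, -0.4340)
step 4: θ'=-2.3090 (R=1.6667) → pose (1.6353, 4.7972, -2.3090)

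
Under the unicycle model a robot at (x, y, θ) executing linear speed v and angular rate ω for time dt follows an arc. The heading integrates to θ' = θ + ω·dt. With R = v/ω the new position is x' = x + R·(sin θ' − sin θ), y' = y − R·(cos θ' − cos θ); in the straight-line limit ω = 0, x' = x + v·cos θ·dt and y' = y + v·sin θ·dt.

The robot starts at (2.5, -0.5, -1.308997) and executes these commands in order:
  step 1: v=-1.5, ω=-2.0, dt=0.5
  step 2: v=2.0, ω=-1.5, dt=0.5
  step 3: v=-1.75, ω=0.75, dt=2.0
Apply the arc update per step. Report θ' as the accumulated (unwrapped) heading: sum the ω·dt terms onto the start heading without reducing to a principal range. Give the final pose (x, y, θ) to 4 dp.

step 1: θ'=-2.3090 (R=0.7500) → pose (2.6697, 0.1988, -2.3090)
step 2: θ'=-3.0590 (R=-1.3333) → pose (1.7934, -0.2327, -3.0590)
step 3: θ'=-1.5590 (R=-2.3333) → pose (3.9341, 2.1202, -1.5590)

(3.9341, 2.1202, -1.5590)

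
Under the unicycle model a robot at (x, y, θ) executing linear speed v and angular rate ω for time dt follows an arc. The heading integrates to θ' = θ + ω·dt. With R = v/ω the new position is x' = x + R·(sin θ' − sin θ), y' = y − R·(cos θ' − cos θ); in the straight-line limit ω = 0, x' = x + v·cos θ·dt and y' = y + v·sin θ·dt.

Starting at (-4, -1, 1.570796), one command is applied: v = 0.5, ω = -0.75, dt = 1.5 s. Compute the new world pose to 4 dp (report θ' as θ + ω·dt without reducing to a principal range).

θ' = 1.5708 + -0.75·1.5 = 0.4458
R = v/ω = 0.5/-0.75 = -0.6667
x' = -4 + -0.6667·(sin 0.4458 − sin 1.5708) = -3.6208
y' = -1 − -0.6667·(cos 0.4458 − cos 1.5708) = -0.3985

(-3.6208, -0.3985, 0.4458)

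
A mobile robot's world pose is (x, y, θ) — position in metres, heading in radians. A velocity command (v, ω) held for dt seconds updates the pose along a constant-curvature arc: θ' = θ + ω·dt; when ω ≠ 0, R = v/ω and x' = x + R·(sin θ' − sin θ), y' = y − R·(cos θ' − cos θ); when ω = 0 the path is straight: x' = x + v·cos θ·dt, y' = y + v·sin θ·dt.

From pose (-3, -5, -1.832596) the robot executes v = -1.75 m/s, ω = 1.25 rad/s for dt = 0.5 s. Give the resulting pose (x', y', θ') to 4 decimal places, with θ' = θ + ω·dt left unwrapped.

θ' = -1.8326 + 1.25·0.5 = -1.2076
R = v/ω = -1.75/1.25 = -1.4000
x' = -3 + -1.4000·(sin -1.2076 − sin -1.8326) = -3.0436
y' = -5 − -1.4000·(cos -1.2076 − cos -1.8326) = -4.1403

(-3.0436, -4.1403, -1.2076)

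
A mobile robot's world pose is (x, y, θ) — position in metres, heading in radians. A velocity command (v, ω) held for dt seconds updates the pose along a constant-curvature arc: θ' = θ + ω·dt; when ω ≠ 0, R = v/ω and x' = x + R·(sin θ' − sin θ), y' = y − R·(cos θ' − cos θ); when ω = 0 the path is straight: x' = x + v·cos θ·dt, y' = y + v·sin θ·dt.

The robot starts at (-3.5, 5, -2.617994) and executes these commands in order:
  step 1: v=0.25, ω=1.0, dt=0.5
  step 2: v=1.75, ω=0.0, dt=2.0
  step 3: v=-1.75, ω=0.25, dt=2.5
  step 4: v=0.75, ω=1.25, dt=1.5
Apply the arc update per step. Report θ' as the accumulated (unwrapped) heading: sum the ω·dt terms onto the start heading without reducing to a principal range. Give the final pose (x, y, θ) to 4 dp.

step 1: θ'=-2.1180 (R=0.2500) → pose (-3.5885, 4.9136, -2.1180)
step 2: θ'=-2.1180 (straight) → pose (-5.4095, 1.9246, -2.1180)
step 3: θ'=-1.4930 (R=-7.0000) → pose (-4.4086, 6.1108, -1.4930)
step 4: θ'=0.3820 (R=0.6000) → pose (-3.5868, 5.6006, 0.3820)

(-3.5868, 5.6006, 0.3820)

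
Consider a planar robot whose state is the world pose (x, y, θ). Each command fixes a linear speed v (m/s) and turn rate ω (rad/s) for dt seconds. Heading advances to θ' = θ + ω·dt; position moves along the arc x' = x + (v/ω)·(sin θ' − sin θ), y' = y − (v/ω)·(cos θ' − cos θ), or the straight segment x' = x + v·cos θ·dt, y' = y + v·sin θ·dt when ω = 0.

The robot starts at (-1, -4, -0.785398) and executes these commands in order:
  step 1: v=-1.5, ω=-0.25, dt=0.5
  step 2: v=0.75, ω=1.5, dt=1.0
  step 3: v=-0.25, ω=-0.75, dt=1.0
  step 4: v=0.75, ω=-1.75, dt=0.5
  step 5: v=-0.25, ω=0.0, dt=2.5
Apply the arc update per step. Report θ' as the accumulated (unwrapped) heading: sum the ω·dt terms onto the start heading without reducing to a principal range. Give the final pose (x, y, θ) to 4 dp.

(-1.0803, -3.2657, -1.0354)

step 1: θ'=-0.9104 (R=6.0000) → pose (-1.4958, -3.4379, -0.9104)
step 2: θ'=0.5896 (R=0.5000) → pose (-0.8230, -3.5468, 0.5896)
step 3: θ'=-0.1604 (R=0.3333) → pose (-1.0615, -3.5988, -0.1604)
step 4: θ'=-1.0354 (R=-0.4286) → pose (-0.7614, -3.8032, -1.0354)
step 5: θ'=-1.0354 (straight) → pose (-1.0803, -3.2657, -1.0354)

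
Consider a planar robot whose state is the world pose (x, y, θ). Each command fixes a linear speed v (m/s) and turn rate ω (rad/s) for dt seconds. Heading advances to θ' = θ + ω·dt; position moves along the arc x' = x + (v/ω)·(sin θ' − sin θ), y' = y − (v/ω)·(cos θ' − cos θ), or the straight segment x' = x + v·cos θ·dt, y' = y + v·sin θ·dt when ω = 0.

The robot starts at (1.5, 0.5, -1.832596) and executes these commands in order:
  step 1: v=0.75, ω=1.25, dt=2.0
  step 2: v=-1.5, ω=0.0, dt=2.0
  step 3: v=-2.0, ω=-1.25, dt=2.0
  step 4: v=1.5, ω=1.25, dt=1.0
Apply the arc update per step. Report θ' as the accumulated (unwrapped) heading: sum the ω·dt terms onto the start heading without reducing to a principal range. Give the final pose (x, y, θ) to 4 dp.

(-1.9423, -1.6252, -0.5826)

step 1: θ'=0.6674 (R=0.6000) → pose (2.4509, -0.1266, 0.6674)
step 2: θ'=0.6674 (straight) → pose (0.0946, -1.9834, 0.6674)
step 3: θ'=-1.8326 (R=1.6000) → pose (-2.4412, -0.3126, -1.8326)
step 4: θ'=-0.5826 (R=1.2000) → pose (-1.9423, -1.6252, -0.5826)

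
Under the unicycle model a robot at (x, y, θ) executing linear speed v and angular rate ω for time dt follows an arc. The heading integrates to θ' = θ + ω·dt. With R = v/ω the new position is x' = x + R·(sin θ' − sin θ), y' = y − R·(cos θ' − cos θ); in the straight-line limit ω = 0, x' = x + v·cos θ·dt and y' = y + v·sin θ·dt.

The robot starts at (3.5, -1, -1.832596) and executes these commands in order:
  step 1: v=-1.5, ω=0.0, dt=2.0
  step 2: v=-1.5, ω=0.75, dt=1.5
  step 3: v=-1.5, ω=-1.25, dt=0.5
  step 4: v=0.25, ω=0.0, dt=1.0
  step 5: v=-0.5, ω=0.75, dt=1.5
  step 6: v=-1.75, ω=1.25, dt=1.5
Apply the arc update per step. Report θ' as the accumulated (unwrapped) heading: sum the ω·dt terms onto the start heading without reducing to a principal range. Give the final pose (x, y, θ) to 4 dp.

(1.1250, 3.3112, 1.6674)

step 1: θ'=-1.8326 (straight) → pose (4.2765, 1.8978, -1.8326)
step 2: θ'=-0.7076 (R=-2.0000) → pose (3.6446, 3.9353, -0.7076)
step 3: θ'=-1.3326 (R=1.2000) → pose (3.2585, 4.5640, -1.3326)
step 4: θ'=-1.3326 (straight) → pose (3.3175, 4.3211, -1.3326)
step 5: θ'=-0.2076 (R=-0.6667) → pose (2.8071, 4.8161, -0.2076)
step 6: θ'=1.6674 (R=-1.4000) → pose (1.1250, 3.3112, 1.6674)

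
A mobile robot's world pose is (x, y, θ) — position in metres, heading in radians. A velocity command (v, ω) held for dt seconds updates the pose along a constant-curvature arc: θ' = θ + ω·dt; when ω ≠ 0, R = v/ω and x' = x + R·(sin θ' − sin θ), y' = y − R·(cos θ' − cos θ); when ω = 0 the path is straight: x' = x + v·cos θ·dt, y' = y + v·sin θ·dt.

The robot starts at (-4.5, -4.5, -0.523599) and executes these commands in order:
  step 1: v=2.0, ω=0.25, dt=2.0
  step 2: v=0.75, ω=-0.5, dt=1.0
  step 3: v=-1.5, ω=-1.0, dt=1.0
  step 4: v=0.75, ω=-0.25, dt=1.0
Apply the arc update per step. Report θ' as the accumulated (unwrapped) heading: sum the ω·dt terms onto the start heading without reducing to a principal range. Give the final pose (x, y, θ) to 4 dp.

(-0.7806, -5.2876, -1.7736)

step 1: θ'=-0.0236 (R=8.0000) → pose (-0.6888, -5.5696, -0.0236)
step 2: θ'=-0.5236 (R=-1.5000) → pose (0.0258, -5.7701, -0.5236)
step 3: θ'=-1.5236 (R=1.5000) → pose (-0.7225, -4.5418, -1.5236)
step 4: θ'=-1.7736 (R=-3.0000) → pose (-0.7806, -5.2876, -1.7736)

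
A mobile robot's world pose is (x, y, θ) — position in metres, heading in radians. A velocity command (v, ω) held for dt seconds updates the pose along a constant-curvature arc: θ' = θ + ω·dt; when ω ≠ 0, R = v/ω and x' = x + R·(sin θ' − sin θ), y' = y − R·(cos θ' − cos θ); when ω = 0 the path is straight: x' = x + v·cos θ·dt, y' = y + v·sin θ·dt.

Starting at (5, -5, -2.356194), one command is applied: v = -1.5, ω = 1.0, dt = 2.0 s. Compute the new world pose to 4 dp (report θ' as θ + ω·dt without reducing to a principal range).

(4.4624, -2.5335, -0.3562)

θ' = -2.3562 + 1.0·2.0 = -0.3562
R = v/ω = -1.5/1.0 = -1.5000
x' = 5 + -1.5000·(sin -0.3562 − sin -2.3562) = 4.4624
y' = -5 − -1.5000·(cos -0.3562 − cos -2.3562) = -2.5335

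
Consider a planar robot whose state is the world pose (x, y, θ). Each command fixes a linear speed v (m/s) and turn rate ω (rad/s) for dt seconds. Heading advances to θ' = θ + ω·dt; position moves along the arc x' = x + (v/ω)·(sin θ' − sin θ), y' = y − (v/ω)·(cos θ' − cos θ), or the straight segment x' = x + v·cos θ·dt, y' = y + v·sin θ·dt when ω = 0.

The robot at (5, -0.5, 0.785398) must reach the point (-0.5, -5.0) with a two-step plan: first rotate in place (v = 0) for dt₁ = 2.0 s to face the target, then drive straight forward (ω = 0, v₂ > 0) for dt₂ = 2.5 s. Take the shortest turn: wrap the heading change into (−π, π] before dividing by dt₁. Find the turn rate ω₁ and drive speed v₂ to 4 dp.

ω₁ = 1.5210, v₂ = 2.8425

heading to target = atan2(-5−-0.5, -0.5−5) = -2.4559
Δθ = wrap(-2.4559 − 0.7854) = 3.0419; ω₁ = Δθ/dt₁ = 1.5210
distance = √((-0.5−5)² + (-5−-0.5)²) = 7.1063; v₂ = distance/dt₂ = 2.8425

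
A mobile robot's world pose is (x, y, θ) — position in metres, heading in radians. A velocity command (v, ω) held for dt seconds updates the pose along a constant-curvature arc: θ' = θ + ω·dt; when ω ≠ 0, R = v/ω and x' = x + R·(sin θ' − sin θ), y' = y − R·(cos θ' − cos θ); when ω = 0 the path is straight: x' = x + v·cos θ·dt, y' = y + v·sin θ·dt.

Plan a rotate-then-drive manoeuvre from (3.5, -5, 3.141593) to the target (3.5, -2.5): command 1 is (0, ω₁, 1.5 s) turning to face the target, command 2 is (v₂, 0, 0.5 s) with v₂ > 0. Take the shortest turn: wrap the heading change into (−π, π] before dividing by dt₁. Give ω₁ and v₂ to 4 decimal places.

heading to target = atan2(-2.5−-5, 3.5−3.5) = 1.5708
Δθ = wrap(1.5708 − 3.1416) = -1.5708; ω₁ = Δθ/dt₁ = -1.0472
distance = √((3.5−3.5)² + (-2.5−-5)²) = 2.5000; v₂ = distance/dt₂ = 5.0000

ω₁ = -1.0472, v₂ = 5.0000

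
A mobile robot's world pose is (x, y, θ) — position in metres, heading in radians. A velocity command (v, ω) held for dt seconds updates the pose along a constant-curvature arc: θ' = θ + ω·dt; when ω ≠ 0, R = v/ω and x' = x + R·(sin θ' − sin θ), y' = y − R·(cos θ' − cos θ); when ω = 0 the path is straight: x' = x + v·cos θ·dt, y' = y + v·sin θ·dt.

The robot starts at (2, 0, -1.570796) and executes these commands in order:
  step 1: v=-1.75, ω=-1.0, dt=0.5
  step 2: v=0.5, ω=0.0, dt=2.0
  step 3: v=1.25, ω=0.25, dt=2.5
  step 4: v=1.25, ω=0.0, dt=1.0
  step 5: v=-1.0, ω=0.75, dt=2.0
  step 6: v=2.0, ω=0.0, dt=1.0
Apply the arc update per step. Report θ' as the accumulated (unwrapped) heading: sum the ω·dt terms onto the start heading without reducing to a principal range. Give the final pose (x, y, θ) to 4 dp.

(1.9195, -3.0258, 0.0542)

step 1: θ'=-2.0708 (R=1.7500) → pose (2.2142, 0.8390, -2.0708)
step 2: θ'=-2.0708 (straight) → pose (1.7348, -0.0386, -2.0708)
step 3: θ'=-1.4458 (R=5.0000) → pose (1.1617, -3.0591, -1.4458)
step 4: θ'=-1.4458 (straight) → pose (1.3176, -4.2993, -1.4458)
step 5: θ'=0.0542 (R=-1.3333) → pose (-0.0776, -3.1342, 0.0542)
step 6: θ'=0.0542 (straight) → pose (1.9195, -3.0258, 0.0542)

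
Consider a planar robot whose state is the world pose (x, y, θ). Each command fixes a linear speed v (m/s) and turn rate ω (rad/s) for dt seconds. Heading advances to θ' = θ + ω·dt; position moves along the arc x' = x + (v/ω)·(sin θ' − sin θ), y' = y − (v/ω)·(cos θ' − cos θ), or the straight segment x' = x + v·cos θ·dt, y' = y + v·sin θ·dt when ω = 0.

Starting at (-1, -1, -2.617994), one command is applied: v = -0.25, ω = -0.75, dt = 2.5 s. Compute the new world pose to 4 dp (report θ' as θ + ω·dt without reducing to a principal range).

(-0.5080, -1.2161, -4.4930)

θ' = -2.6180 + -0.75·2.5 = -4.4930
R = v/ω = -0.25/-0.75 = 0.3333
x' = -1 + 0.3333·(sin -4.4930 − sin -2.6180) = -0.5080
y' = -1 − 0.3333·(cos -4.4930 − cos -2.6180) = -1.2161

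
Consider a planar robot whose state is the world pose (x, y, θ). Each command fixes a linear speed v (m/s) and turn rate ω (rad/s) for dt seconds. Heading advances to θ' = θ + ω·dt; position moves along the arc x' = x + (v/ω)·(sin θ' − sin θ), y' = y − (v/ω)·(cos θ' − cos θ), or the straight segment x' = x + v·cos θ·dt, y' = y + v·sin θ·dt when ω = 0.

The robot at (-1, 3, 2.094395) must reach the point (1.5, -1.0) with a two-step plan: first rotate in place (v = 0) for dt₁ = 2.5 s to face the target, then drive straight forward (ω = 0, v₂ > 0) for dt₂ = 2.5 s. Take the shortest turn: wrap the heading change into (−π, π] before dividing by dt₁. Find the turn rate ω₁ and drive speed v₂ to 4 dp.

ω₁ = -1.2426, v₂ = 1.8868

heading to target = atan2(-1−3, 1.5−-1) = -1.0122
Δθ = wrap(-1.0122 − 2.0944) = -3.1066; ω₁ = Δθ/dt₁ = -1.2426
distance = √((1.5−-1)² + (-1−3)²) = 4.7170; v₂ = distance/dt₂ = 1.8868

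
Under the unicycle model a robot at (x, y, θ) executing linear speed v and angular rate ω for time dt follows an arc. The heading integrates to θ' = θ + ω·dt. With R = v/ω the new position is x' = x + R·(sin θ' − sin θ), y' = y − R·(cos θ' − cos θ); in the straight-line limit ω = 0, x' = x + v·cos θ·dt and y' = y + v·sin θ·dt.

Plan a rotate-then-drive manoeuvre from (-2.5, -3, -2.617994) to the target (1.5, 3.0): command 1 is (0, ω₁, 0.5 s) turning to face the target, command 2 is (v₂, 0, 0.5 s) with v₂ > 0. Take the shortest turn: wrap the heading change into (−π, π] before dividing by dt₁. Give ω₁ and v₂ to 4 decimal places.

heading to target = atan2(3−-3, 1.5−-2.5) = 0.9828
Δθ = wrap(0.9828 − -2.6180) = -2.6824; ω₁ = Δθ/dt₁ = -5.3648
distance = √((1.5−-2.5)² + (3−-3)²) = 7.2111; v₂ = distance/dt₂ = 14.4222

ω₁ = -5.3648, v₂ = 14.4222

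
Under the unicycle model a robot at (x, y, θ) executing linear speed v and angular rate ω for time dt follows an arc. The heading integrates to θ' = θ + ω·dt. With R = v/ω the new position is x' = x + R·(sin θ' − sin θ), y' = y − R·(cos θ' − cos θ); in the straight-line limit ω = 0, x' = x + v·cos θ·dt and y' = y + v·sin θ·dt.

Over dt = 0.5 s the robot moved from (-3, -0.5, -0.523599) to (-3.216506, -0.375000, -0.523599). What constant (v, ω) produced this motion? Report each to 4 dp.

Δθ = -0.523599 − -0.523599 = 0.000000
ω = Δθ/dt = 0.000000/0.5 = 0.0000
ω = 0 → v = (Δx·cos θ + Δy·sin θ)/dt = -0.5000

v = -0.5000, ω = 0.0000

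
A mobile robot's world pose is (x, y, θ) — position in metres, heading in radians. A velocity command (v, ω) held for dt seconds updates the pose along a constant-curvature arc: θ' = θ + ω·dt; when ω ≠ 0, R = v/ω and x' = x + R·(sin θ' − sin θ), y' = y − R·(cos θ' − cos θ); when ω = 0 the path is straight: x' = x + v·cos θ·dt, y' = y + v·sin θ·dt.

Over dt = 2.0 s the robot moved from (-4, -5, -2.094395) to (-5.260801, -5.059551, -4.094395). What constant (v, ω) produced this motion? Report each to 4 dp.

Δθ = -4.094395 − -2.094395 = -2.000000
ω = Δθ/dt = -2.000000/2.0 = -1.0000
R = Δx/(sin θ' − sin θ) = -0.7500
v = R·ω = -0.7500·-1.0000 = 0.7500

v = 0.7500, ω = -1.0000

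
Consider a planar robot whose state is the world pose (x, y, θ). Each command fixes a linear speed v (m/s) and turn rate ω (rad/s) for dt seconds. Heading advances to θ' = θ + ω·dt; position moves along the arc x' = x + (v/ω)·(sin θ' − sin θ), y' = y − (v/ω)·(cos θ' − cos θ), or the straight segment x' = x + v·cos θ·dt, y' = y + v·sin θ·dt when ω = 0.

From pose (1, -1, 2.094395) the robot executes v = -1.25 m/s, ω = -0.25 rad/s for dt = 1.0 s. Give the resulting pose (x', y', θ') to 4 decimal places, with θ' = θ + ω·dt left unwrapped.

θ' = 2.0944 + -0.25·1.0 = 1.8444
R = v/ω = -1.25/-0.25 = 5.0000
x' = 1 + 5.0000·(sin 1.8444 − sin 2.0944) = 1.4839
y' = -1 − 5.0000·(cos 1.8444 − cos 2.0944) = -2.1490

(1.4839, -2.1490, 1.8444)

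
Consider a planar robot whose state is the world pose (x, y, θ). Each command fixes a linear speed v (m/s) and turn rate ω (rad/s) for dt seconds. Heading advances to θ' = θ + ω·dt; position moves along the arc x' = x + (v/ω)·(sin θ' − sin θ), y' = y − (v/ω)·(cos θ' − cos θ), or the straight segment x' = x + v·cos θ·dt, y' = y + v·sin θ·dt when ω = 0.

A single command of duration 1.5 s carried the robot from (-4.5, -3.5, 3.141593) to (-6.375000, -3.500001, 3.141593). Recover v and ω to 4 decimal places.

v = 1.2500, ω = 0.0000

Δθ = 3.141593 − 3.141593 = 0.000000
ω = Δθ/dt = 0.000000/1.5 = 0.0000
ω = 0 → v = (Δx·cos θ + Δy·sin θ)/dt = 1.2500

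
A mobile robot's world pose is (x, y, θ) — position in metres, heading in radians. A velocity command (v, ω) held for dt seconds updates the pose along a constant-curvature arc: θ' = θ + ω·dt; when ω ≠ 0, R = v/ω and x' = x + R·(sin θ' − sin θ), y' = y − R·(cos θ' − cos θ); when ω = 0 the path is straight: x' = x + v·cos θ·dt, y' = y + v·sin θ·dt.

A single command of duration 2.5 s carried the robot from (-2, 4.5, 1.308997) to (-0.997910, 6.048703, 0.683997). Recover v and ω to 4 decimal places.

Δθ = 0.683997 − 1.308997 = -0.625000
ω = Δθ/dt = -0.625000/2.5 = -0.2500
R = −Δy/(cos θ' − cos θ) = -3.0000
v = R·ω = -3.0000·-0.2500 = 0.7500

v = 0.7500, ω = -0.2500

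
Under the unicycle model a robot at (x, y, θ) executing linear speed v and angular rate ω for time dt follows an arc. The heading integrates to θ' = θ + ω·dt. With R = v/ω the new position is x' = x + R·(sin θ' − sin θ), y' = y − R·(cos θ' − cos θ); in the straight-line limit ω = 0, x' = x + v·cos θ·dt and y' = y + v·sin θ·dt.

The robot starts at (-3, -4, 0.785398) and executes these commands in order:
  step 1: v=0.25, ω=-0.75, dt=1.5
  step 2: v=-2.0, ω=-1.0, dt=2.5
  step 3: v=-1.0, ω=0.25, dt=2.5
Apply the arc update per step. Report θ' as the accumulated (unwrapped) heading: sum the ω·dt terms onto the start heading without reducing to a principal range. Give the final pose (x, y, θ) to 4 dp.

step 1: θ'=-0.3396 (R=-0.3333) → pose (-2.6533, -3.9214, -0.3396)
step 2: θ'=-2.8396 (R=2.0000) → pose (-2.5819, -0.1261, -2.8396)
step 3: θ'=-2.2146 (R=-4.0000) → pose (-0.5723, 1.2919, -2.2146)

(-0.5723, 1.2919, -2.2146)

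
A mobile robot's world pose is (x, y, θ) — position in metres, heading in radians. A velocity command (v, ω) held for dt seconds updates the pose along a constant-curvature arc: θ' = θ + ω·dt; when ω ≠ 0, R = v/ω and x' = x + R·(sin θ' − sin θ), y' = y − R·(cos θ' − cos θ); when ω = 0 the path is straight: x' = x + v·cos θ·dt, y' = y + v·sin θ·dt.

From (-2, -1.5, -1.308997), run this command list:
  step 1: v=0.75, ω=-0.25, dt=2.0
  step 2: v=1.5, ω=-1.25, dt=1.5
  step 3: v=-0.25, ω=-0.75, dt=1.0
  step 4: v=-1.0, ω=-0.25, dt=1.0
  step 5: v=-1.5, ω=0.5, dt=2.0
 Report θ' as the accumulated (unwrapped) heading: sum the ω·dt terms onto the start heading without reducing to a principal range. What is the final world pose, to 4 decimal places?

step 1: θ'=-1.8090 (R=-3.0000) → pose (-1.9825, -2.9843, -1.8090)
step 2: θ'=-3.6840 (R=-1.2000) → pose (-3.7680, -3.7289, -3.6840)
step 3: θ'=-4.4340 (R=0.3333) → pose (-3.6196, -3.9228, -4.4340)
step 4: θ'=-4.6840 (R=4.0000) → pose (-3.4672, -4.9085, -4.6840)
step 5: θ'=-3.6840 (R=-3.0000) → pose (-2.0170, -7.3928, -3.6840)

(-2.0170, -7.3928, -3.6840)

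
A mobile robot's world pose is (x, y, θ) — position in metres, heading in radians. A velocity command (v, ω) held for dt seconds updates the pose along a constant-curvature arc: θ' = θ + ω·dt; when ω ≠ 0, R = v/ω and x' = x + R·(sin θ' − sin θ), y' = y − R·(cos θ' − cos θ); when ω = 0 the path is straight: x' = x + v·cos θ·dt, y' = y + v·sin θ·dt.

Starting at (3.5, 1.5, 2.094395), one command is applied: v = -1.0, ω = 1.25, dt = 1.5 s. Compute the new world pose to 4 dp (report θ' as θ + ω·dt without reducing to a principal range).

(4.7820, 1.3588, 3.9694)

θ' = 2.0944 + 1.25·1.5 = 3.9694
R = v/ω = -1.0/1.25 = -0.8000
x' = 3.5 + -0.8000·(sin 3.9694 − sin 2.0944) = 4.7820
y' = 1.5 − -0.8000·(cos 3.9694 − cos 2.0944) = 1.3588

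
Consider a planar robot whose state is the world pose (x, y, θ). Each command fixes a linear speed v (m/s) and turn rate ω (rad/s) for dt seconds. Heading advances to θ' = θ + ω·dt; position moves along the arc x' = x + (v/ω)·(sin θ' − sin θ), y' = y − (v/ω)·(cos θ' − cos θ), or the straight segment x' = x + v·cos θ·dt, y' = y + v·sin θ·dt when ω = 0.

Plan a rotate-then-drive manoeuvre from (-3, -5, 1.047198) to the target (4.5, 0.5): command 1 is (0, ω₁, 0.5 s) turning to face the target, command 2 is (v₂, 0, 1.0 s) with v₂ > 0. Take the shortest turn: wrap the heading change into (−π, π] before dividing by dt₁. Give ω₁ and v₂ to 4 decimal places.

ω₁ = -0.8289, v₂ = 9.3005

heading to target = atan2(0.5−-5, 4.5−-3) = 0.6327
Δθ = wrap(0.6327 − 1.0472) = -0.4144; ω₁ = Δθ/dt₁ = -0.8289
distance = √((4.5−-3)² + (0.5−-5)²) = 9.3005; v₂ = distance/dt₂ = 9.3005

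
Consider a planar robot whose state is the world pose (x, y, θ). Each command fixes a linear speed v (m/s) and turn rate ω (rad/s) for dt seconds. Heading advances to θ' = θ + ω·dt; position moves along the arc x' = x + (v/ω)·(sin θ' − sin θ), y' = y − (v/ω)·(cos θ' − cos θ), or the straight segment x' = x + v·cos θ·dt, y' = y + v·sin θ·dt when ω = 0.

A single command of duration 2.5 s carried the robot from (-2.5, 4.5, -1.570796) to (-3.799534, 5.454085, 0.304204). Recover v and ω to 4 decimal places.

v = -0.7500, ω = 0.7500

Δθ = 0.304204 − -1.570796 = 1.875000
ω = Δθ/dt = 1.875000/2.5 = 0.7500
R = Δx/(sin θ' − sin θ) = -1.0000
v = R·ω = -1.0000·0.7500 = -0.7500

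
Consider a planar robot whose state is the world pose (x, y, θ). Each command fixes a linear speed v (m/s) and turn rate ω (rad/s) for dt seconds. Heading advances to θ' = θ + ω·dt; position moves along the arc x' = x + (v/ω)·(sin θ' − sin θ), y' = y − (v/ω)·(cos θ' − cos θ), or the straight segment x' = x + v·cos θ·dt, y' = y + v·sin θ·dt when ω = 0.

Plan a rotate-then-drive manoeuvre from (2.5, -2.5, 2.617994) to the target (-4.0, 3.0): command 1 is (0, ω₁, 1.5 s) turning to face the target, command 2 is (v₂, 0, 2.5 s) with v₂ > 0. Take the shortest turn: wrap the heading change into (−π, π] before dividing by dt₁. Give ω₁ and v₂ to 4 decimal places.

ω₁ = -0.1191, v₂ = 3.4059

heading to target = atan2(3−-2.5, -4−2.5) = 2.4393
Δθ = wrap(2.4393 − 2.6180) = -0.1787; ω₁ = Δθ/dt₁ = -0.1191
distance = √((-4−2.5)² + (3−-2.5)²) = 8.5147; v₂ = distance/dt₂ = 3.4059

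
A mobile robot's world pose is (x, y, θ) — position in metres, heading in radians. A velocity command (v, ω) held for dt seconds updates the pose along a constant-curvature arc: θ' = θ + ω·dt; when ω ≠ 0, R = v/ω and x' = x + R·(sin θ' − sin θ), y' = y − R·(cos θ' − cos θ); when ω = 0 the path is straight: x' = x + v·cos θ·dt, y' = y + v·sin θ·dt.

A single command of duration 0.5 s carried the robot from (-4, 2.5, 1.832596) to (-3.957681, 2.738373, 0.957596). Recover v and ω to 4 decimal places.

v = 0.5000, ω = -1.7500

Δθ = 0.957596 − 1.832596 = -0.875000
ω = Δθ/dt = -0.875000/0.5 = -1.7500
R = −Δy/(cos θ' − cos θ) = -0.2857
v = R·ω = -0.2857·-1.7500 = 0.5000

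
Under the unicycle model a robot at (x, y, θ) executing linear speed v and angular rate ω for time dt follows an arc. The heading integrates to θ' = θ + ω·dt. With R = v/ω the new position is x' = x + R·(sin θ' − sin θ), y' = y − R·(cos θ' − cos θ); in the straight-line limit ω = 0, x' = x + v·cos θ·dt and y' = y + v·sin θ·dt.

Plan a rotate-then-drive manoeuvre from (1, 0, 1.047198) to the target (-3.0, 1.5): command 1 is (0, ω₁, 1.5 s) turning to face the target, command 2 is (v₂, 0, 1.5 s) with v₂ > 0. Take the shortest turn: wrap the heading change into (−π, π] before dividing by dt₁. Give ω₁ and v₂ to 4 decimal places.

heading to target = atan2(1.5−0, -3−1) = 2.7828
Δθ = wrap(2.7828 − 1.0472) = 1.7356; ω₁ = Δθ/dt₁ = 1.1571
distance = √((-3−1)² + (1.5−0)²) = 4.2720; v₂ = distance/dt₂ = 2.8480

ω₁ = 1.1571, v₂ = 2.8480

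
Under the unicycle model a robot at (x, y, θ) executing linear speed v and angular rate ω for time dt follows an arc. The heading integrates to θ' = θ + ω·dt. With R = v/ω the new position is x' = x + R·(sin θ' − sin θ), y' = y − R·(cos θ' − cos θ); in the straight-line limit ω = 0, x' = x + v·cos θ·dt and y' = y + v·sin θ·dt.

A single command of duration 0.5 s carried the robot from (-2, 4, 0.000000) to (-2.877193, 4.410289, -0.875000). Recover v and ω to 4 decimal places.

Δθ = -0.875000 − 0.000000 = -0.875000
ω = Δθ/dt = -0.875000/0.5 = -1.7500
R = Δx/(sin θ' − sin θ) = 1.1429
v = R·ω = 1.1429·-1.7500 = -2.0000

v = -2.0000, ω = -1.7500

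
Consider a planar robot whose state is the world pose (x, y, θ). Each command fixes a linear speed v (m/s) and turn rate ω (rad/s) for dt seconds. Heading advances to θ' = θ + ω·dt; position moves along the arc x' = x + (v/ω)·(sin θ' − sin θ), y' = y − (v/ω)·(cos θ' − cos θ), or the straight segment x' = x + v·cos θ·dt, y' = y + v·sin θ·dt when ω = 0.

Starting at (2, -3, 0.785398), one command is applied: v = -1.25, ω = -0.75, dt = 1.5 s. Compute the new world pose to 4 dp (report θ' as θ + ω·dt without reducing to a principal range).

(0.2663, -3.3930, -0.3396)

θ' = 0.7854 + -0.75·1.5 = -0.3396
R = v/ω = -1.25/-0.75 = 1.6667
x' = 2 + 1.6667·(sin -0.3396 − sin 0.7854) = 0.2663
y' = -3 − 1.6667·(cos -0.3396 − cos 0.7854) = -3.3930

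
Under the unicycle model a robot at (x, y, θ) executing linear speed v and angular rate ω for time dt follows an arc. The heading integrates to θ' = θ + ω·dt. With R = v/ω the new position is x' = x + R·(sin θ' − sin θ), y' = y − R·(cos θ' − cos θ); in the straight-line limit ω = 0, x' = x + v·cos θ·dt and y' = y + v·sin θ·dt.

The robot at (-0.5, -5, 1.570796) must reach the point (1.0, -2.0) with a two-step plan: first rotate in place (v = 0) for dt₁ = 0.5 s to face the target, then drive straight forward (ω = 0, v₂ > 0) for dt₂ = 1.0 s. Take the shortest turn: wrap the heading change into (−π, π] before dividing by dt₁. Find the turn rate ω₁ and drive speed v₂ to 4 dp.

heading to target = atan2(-2−-5, 1−-0.5) = 1.1071
Δθ = wrap(1.1071 − 1.5708) = -0.4636; ω₁ = Δθ/dt₁ = -0.9273
distance = √((1−-0.5)² + (-2−-5)²) = 3.3541; v₂ = distance/dt₂ = 3.3541

ω₁ = -0.9273, v₂ = 3.3541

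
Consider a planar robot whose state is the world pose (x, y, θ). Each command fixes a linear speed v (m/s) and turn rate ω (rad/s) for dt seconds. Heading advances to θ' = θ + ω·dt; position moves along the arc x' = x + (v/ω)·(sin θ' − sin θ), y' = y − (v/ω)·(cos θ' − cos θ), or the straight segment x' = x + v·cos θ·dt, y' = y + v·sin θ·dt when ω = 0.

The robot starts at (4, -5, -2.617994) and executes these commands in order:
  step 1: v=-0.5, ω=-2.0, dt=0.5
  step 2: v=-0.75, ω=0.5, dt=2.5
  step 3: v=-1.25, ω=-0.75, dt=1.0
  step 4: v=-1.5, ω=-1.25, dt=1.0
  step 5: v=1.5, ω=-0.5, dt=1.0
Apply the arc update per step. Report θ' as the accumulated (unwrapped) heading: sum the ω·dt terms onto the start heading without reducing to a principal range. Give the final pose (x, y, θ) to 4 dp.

step 1: θ'=-3.6180 (R=0.2500) → pose (4.2396, -4.9943, -3.6180)
step 2: θ'=-2.3680 (R=-1.5000) → pose (5.9756, -4.7345, -2.3680)
step 3: θ'=-3.1180 (R=1.6667) → pose (7.1008, -4.2606, -3.1180)
step 4: θ'=-4.3680 (R=1.2000) → pose (8.2586, -5.0551, -4.3680)
step 5: θ'=-4.8680 (R=-3.0000) → pose (8.1187, -3.5773, -4.8680)

(8.1187, -3.5773, -4.8680)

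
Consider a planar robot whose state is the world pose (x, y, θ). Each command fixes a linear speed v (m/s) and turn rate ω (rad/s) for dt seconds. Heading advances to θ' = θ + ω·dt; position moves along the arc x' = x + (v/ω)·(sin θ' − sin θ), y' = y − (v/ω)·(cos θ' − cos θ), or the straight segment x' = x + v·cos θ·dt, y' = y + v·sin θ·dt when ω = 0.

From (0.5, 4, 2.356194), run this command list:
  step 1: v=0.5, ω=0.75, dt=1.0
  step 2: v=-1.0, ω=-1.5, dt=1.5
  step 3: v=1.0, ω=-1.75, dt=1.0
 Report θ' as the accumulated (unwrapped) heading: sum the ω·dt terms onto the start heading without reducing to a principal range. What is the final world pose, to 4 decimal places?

(1.4092, 3.0752, -0.8938)

step 1: θ'=3.1062 (R=0.6667) → pose (0.0522, 4.1948, 3.1062)
step 2: θ'=0.8562 (R=0.6667) → pose (0.5322, 3.0917, 0.8562)
step 3: θ'=-0.8938 (R=-0.5714) → pose (1.4092, 3.0752, -0.8938)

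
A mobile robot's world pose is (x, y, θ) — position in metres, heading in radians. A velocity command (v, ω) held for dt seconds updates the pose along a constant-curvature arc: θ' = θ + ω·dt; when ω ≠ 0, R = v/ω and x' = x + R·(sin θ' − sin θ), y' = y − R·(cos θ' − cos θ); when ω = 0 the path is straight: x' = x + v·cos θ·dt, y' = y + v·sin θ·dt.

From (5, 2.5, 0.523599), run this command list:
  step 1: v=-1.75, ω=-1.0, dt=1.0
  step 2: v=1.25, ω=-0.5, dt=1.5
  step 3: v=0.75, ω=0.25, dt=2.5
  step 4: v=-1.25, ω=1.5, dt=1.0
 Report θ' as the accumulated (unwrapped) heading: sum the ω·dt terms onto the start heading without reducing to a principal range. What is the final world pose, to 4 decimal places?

step 1: θ'=-0.4764 (R=1.7500) → pose (3.3225, 2.4604, -0.4764)
step 2: θ'=-1.2264 (R=-2.5000) → pose (4.5292, 1.0828, -1.2264)
step 3: θ'=-0.6014 (R=3.0000) → pose (5.6557, -0.3779, -0.6014)
step 4: θ'=0.8986 (R=-0.8333) → pose (4.5321, -0.5461, 0.8986)

(4.5321, -0.5461, 0.8986)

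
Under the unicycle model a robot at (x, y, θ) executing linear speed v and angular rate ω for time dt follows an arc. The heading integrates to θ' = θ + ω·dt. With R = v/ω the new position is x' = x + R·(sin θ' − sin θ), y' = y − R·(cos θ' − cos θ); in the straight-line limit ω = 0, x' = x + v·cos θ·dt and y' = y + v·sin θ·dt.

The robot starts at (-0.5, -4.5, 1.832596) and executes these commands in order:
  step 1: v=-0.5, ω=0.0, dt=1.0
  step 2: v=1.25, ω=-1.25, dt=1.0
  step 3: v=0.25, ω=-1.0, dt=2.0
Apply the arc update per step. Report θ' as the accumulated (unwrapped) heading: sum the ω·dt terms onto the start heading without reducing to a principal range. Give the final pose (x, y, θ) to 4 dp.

(0.4298, -4.0597, -1.4174)

step 1: θ'=1.8326 (straight) → pose (-0.3706, -4.9830, 1.8326)
step 2: θ'=0.5826 (R=-1.0000) → pose (0.0451, -3.8891, 0.5826)
step 3: θ'=-1.4174 (R=-0.2500) → pose (0.4298, -4.0597, -1.4174)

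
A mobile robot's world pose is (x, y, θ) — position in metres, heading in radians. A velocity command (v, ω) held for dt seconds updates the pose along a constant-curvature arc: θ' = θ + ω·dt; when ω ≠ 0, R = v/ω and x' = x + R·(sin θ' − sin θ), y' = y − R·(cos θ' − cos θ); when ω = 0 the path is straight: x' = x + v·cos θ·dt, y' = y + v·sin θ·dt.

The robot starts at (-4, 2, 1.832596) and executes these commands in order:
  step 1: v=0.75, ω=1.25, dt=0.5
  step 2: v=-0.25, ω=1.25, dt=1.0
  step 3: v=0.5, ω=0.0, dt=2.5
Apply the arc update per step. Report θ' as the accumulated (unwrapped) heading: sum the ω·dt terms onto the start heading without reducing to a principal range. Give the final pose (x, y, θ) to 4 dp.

(-5.0219, 1.6256, 3.7076)

step 1: θ'=2.4576 (R=0.6000) → pose (-4.2004, 2.3097, 2.4576)
step 2: θ'=3.7076 (R=-0.2000) → pose (-3.9668, 2.2959, 3.7076)
step 3: θ'=3.7076 (straight) → pose (-5.0219, 1.6256, 3.7076)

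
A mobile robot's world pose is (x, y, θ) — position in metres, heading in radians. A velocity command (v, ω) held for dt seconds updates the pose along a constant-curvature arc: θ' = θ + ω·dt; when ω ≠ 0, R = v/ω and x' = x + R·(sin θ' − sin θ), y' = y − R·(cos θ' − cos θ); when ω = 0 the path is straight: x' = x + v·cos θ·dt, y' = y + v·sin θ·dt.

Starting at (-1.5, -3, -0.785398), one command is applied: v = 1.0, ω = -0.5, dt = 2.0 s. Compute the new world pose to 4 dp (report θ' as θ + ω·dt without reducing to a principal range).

(-0.9601, -4.8401, -1.7854)

θ' = -0.7854 + -0.5·2.0 = -1.7854
R = v/ω = 1.0/-0.5 = -2.0000
x' = -1.5 + -2.0000·(sin -1.7854 − sin -0.7854) = -0.9601
y' = -3 − -2.0000·(cos -1.7854 − cos -0.7854) = -4.8401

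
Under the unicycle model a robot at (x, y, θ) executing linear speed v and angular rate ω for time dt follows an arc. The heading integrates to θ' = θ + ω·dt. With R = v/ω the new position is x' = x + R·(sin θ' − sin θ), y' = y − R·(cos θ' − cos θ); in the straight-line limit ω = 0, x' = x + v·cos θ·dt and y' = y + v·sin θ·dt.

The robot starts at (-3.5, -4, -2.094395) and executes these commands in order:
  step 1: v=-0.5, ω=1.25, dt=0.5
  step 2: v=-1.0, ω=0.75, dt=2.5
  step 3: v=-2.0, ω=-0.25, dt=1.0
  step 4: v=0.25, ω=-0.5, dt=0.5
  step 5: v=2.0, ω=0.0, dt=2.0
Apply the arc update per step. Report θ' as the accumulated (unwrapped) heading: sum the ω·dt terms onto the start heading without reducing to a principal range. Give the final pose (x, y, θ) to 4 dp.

step 1: θ'=-1.4694 (R=-0.4000) → pose (-3.4485, -3.7595, -1.4694)
step 2: θ'=0.4056 (R=-1.3333) → pose (-5.3010, -2.6693, 0.4056)
step 3: θ'=0.1556 (R=8.0000) → pose (-7.2178, -3.2218, 0.1556)
step 4: θ'=-0.0944 (R=-0.5000) → pose (-7.0932, -3.2179, -0.0944)
step 5: θ'=-0.0944 (straight) → pose (-3.1110, -3.5950, -0.0944)

(-3.1110, -3.5950, -0.0944)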